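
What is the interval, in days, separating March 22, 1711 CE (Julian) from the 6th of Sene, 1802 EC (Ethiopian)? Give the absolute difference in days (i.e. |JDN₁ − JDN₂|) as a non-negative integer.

JDN of the first date = 2346081.
JDN of the second date = 2382311.
|2382311 − 2346081| = 36230.

36230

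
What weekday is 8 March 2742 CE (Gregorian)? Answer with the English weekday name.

JDN 2722621 mod 7 = 6, and JDN 0 was a Monday, so this is a Sunday.

Sunday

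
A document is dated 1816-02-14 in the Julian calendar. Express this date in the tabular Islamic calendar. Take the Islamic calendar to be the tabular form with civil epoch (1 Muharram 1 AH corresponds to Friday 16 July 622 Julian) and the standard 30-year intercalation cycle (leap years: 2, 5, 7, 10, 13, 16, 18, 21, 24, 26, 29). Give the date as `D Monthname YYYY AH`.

The source date corresponds to 26 February 1816 in the Gregorian calendar (JDN 2384396).
That day falls on 27 Rabi' al-Awwal 1231 AH in the tabular Islamic calendar.

27 Rabi' al-Awwal 1231 AH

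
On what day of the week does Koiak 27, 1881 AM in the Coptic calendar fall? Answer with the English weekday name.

Sunday

In the Gregorian calendar this is 6 January 2165 (JDN 2511816).
Since JDN mod 7 = 6 (0 = Monday), the day is Sunday.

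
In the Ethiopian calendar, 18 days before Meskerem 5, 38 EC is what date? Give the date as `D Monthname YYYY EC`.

Counting 18 days back from JDN 1737739 reaches JDN 1737721, which is 22 Nehase 37 EC.

22 Nehase 37 EC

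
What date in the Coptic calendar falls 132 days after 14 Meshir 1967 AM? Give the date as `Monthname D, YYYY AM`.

Paoni 26, 1967 AM

Counting 132 days forward from JDN 2543274 reaches JDN 2543406, which is Paoni 26, 1967 AM.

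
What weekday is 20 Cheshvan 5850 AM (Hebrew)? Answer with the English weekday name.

Monday

This is JDN 2484349 (24 October 2089 Gregorian).
Since JDN mod 7 = 0 (0 = Monday), the day is Monday.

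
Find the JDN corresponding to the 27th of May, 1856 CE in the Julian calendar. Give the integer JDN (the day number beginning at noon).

2399109

In the Gregorian calendar the same day is 8 June 1856.
JDN 2400001 is 17 November 1858 CE (Gregorian), MJD 0; the target day is −892 days from there, so JDN = 2399109.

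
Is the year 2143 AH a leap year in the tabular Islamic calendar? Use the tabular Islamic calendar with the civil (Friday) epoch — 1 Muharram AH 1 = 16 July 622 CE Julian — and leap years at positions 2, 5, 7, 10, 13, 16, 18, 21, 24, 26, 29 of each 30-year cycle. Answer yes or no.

yes

Year 2143 AH is year 13 of its 30-year cycle; leap positions are 2, 5, 7, 10, 13, 16, 18, 21, 24, 26, 29, so it is a leap year (355 days).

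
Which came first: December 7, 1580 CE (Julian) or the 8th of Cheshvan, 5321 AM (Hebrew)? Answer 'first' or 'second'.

second

Converting both to JDN: 2298494 vs 2291149; the smaller is the second.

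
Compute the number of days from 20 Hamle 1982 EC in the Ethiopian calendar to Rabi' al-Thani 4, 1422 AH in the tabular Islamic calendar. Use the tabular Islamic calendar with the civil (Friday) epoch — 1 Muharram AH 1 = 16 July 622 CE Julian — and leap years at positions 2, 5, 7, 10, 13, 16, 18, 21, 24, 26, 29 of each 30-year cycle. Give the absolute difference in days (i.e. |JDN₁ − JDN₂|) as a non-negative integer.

3987

First date → JDN 2448100; second date → JDN 2452087.
The interval is |2448100 − 2452087| = 3987 days.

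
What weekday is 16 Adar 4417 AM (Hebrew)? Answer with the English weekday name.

In the proleptic Gregorian calendar this is 10 March 657 (JDN 1961093).
1961093 ≡ 1 (mod 7); counting from Monday = 0 gives Tuesday.

Tuesday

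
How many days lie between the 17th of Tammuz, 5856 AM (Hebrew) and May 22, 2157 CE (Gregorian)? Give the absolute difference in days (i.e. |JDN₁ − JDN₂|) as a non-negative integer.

22233

First date → JDN 2486797; second date → JDN 2509030.
The interval is |2486797 − 2509030| = 22233 days.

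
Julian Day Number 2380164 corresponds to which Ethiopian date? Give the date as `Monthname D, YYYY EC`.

JDN 2380164 is 26 July 1804 in the Gregorian calendar.
In the Ethiopian calendar that day is Hamle 20, 1796 EC.

Hamle 20, 1796 EC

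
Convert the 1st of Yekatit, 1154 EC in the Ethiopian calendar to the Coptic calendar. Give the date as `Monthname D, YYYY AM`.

The source date corresponds to 2 February 1162 in the proleptic Gregorian calendar (JDN 2145504).
That day falls on 1 Meshir 878 AM in the Coptic calendar.

Meshir 1, 878 AM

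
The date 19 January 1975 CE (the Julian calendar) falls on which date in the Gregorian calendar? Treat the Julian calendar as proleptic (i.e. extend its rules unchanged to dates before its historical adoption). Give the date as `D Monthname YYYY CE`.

1 February 1975 CE

At this point the Julian calendar is 13 days behind the Gregorian.
19 January 1975 Julian + 13 days → 1 February 1975 Gregorian.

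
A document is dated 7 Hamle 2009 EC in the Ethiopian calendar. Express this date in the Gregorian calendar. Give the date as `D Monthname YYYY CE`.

14 July 2017 CE

Both dates share Julian Day Number 2457949; in the Gregorian calendar that is 14 July 2017 CE.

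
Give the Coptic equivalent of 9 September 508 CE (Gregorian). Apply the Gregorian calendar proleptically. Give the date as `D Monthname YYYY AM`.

10 Thout 225 AM

Julian Day Number of the source date = 1906855.
Converting JDN 1906855 to the Coptic calendar gives 10 Thout 225 AM.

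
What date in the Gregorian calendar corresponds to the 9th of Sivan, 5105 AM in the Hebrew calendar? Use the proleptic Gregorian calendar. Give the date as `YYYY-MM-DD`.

Both dates share Julian Day Number 2212450; in the Gregorian calendar that is 19 May 1345 CE.

1345-05-19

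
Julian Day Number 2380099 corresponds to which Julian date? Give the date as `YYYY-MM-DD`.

The Gregorian equivalent of JDN 2380099 is 22 May 1804.
In the Julian calendar that day is 1804-05-10.

1804-05-10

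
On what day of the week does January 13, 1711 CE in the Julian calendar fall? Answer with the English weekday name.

Saturday

Equivalently 24 January 1711 Gregorian, JDN 2346013.
2346013 ≡ 5 (mod 7); counting from Monday = 0 gives Saturday.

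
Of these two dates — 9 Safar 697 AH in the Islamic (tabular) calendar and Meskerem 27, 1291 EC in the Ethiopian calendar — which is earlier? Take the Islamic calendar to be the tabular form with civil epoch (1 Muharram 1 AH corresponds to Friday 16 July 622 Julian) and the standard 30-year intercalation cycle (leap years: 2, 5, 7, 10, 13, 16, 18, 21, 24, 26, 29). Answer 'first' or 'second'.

first

Converting both to JDN: 2195117 vs 2195419; the smaller is the first.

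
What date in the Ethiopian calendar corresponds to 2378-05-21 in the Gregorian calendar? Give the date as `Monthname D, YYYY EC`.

Ginbot 10, 2370 EC

Julian Day Number of the source date = 2589747.
Converting JDN 2589747 to the Ethiopian calendar gives 10 Ginbot 2370 EC.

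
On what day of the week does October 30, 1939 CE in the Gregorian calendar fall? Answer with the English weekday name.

JDN 2429567 mod 7 = 0, and JDN 0 was a Monday, so this is a Monday.

Monday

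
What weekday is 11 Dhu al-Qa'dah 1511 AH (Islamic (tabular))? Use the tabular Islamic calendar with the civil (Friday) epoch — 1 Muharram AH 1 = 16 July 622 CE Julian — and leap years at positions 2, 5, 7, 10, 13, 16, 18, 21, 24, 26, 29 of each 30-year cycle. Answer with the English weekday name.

In the Gregorian calendar this is 1 June 2088 (JDN 2483839).
2483839 ≡ 1 (mod 7); counting from Monday = 0 gives Tuesday.

Tuesday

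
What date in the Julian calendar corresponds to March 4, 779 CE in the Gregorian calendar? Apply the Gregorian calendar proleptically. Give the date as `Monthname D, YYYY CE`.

February 28, 779 CE

At this point the Julian calendar is 4 days behind the Gregorian.
4 March 779 Gregorian − 4 days → 28 February 779 Julian.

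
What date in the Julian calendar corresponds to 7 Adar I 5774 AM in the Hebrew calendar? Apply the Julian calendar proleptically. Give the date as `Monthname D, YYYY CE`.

Julian Day Number of the source date = 2456696.
Converting JDN 2456696 to the Julian calendar gives 25 January 2014 CE.

January 25, 2014 CE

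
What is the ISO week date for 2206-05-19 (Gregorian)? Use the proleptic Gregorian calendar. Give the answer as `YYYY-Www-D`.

The weekday is Monday (ISO weekday 1).
That Monday belongs to ISO week 21 of ISO year 2206.

2206-W21-1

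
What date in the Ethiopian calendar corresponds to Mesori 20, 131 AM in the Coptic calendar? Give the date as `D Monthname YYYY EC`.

Both dates share Julian Day Number 1872861; in the Ethiopian calendar that is 20 Nehase 407 EC.

20 Nehase 407 EC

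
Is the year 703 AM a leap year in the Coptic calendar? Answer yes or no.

yes

703 mod 4 = 3; in the Coptic calendar a year is leap when year mod 4 = 3, so it is a leap year.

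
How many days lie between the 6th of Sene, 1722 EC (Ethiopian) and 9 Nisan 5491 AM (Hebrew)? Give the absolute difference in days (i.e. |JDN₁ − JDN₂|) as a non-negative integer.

308

First date → JDN 2353091; second date → JDN 2353399.
The interval is |2353091 − 2353399| = 308 days.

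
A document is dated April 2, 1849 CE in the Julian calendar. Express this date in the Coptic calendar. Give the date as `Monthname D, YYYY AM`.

Both dates share Julian Day Number 2396497; in the Coptic calendar that is 7 Parmouti 1565 AM.

Parmouti 7, 1565 AM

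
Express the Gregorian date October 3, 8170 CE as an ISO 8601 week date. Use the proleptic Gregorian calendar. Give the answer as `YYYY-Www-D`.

8170-W40-3

The weekday is Wednesday (ISO weekday 3).
That Wednesday belongs to ISO week 40 of ISO year 8170.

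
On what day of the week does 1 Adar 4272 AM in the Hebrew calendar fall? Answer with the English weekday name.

Saturday

This is JDN 1908100 (6 February 512 Gregorian).
Since JDN mod 7 = 5 (0 = Monday), the day is Saturday.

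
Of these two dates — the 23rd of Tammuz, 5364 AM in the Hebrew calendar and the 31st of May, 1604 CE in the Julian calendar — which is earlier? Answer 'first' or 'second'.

second

First date → JDN 2307111; second date → JDN 2307070.
JDN 2307070 < JDN 2307111, so the second date is earlier.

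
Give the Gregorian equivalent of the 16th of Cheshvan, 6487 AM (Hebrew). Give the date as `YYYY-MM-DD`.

2726-11-04

Both dates share Julian Day Number 2717018; in the Gregorian calendar that is 4 November 2726 CE.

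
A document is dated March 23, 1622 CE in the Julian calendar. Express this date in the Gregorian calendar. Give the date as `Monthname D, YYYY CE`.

The Julian–Gregorian offset here is 10 days (Julian trailing).
23 March 1622 Julian + 10 days → 2 April 1622 Gregorian.

April 2, 1622 CE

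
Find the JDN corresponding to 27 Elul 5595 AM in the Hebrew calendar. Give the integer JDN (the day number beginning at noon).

2391543

Equivalently 21 September 1835 (Gregorian).
JDN 2400001 is 17 November 1858 CE (Gregorian), MJD 0; the target day is −8458 days from there, so JDN = 2391543.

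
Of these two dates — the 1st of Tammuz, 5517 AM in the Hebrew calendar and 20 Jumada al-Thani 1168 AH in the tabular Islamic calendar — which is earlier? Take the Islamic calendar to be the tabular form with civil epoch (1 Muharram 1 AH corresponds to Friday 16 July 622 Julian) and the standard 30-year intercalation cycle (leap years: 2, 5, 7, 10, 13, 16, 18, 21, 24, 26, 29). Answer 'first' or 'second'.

First date → JDN 2362961; second date → JDN 2362153.
JDN 2362153 < JDN 2362961, so the second date is earlier.

second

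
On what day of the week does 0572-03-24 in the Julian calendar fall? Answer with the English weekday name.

In the proleptic Gregorian calendar this is 26 March 572 (JDN 1930064).
JDN 1930064 mod 7 = 3, and JDN 0 was a Monday, so this is a Thursday.

Thursday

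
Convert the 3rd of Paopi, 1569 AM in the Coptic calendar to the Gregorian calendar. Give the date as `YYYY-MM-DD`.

Julian Day Number of the source date = 2397774.
Converting JDN 2397774 to the Gregorian calendar gives 12 October 1852 CE.

1852-10-12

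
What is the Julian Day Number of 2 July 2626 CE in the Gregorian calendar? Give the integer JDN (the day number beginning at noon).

2680369

JDN 2400001 is 17 November 1858 CE (Gregorian), MJD 0; the target day is +280368 days from there, so JDN = 2680369.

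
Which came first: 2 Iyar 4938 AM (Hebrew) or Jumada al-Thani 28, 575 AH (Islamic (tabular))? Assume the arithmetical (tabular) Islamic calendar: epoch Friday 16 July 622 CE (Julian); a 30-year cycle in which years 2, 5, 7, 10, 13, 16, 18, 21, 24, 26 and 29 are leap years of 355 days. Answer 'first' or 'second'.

First date → JDN 2151433; second date → JDN 2152021.
JDN 2151433 < JDN 2152021, so the first date is earlier.

first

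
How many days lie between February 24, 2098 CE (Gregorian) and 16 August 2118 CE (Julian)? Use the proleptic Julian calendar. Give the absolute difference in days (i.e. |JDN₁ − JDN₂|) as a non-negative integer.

7491

JDN of the first date = 2487394.
JDN of the second date = 2494885.
|2494885 − 2487394| = 7491.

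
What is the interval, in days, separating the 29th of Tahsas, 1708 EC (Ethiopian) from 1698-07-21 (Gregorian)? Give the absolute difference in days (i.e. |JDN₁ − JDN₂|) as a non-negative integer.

JDN of the first date = 2347821.
JDN of the second date = 2341444.
|2341444 − 2347821| = 6377.

6377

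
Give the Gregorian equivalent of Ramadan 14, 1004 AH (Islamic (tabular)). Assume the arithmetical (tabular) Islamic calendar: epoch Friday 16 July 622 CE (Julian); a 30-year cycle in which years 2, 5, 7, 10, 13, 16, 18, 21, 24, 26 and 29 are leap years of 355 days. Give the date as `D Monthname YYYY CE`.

Both dates share Julian Day Number 2304119; in the Gregorian calendar that is 12 May 1596 CE.

12 May 1596 CE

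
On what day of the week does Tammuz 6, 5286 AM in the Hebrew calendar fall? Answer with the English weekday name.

Sunday

Equivalently 27 June 1526 Gregorian, JDN 2278597.
JDN 2278597 mod 7 = 6, and JDN 0 was a Monday, so this is a Sunday.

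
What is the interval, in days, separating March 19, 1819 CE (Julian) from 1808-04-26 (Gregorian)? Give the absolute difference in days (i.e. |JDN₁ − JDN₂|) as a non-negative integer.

3991

JDN of the first date = 2385525.
JDN of the second date = 2381534.
|2381534 − 2385525| = 3991.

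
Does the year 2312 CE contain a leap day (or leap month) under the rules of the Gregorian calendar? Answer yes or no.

yes

2312 is divisible by 4 and not by 100, so it is a leap year.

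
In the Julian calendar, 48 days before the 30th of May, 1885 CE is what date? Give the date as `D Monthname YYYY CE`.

The starting date is JDN 2409704; 2409704 − 48 = 2409656.
JDN 2409656 corresponds to 12 April 1885 CE.

12 April 1885 CE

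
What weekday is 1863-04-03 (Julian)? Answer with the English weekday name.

Wednesday

Equivalently 15 April 1863 Gregorian, JDN 2401611.
JDN 2401611 mod 7 = 2, and JDN 0 was a Monday, so this is a Wednesday.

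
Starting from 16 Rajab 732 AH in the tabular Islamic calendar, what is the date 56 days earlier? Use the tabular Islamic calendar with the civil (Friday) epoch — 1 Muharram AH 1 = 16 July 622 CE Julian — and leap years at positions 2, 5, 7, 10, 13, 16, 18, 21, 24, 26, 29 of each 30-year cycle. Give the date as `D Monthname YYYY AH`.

JDN of 16 Rajab 732 AH = 2207674.
2207674 − 56 = 2207618.
JDN 2207618 in the tabular Islamic calendar is 19 Jumada al-Awwal 732 AH.

19 Jumada al-Awwal 732 AH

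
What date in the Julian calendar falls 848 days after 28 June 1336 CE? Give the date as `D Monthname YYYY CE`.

24 October 1338 CE

JDN of 28 June 1336 CE = 2209211.
2209211 + 848 = 2210059.
JDN 2210059 in the Julian calendar is 24 October 1338 CE.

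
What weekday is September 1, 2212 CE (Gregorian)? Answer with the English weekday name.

2529220 ≡ 1 (mod 7); counting from Monday = 0 gives Tuesday.

Tuesday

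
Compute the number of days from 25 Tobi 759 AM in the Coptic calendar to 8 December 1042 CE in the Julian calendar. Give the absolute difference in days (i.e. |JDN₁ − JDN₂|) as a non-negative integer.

43

First date → JDN 2102033; second date → JDN 2101990.
The interval is |2102033 − 2101990| = 43 days.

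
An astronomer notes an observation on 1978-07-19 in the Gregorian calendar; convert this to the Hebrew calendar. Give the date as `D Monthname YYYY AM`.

Both dates share Julian Day Number 2443709; in the Hebrew calendar that is 14 Tammuz 5738 AM.

14 Tammuz 5738 AM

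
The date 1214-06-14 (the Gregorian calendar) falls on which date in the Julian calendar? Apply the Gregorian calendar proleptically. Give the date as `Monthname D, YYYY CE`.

June 7, 1214 CE

The Julian–Gregorian offset here is 7 days (Julian trailing).
14 June 1214 Gregorian − 7 days → 7 June 1214 Julian.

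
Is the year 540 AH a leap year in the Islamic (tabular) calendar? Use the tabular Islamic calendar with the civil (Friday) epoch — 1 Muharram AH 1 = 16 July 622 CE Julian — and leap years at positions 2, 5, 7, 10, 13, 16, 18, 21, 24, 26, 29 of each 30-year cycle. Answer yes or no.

no

Year 540 AH is year 30 of its 30-year cycle; leap positions are 2, 5, 7, 10, 13, 16, 18, 21, 24, 26, 29, so it is a common year (354 days).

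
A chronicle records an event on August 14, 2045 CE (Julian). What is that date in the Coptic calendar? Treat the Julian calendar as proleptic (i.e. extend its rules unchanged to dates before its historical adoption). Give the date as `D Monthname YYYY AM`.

21 Mesori 1761 AM

The source date corresponds to 27 August 2045 in the Gregorian calendar (JDN 2468220).
That day falls on 21 Mesori 1761 AM in the Coptic calendar.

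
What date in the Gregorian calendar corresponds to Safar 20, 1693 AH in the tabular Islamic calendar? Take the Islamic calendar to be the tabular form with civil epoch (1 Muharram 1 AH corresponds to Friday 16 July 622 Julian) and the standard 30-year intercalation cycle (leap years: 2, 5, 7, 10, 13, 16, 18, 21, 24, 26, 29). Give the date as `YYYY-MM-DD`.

Both dates share Julian Day Number 2548077; in the Gregorian calendar that is 18 April 2264 CE.

2264-04-18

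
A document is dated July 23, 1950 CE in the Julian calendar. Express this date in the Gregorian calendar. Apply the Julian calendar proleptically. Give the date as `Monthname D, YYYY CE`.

The Julian–Gregorian offset here is 13 days (Julian trailing).
23 July 1950 Julian + 13 days → 5 August 1950 Gregorian.

August 5, 1950 CE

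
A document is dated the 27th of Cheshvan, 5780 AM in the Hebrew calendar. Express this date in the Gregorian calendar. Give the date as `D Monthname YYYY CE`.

Both dates share Julian Day Number 2458813; in the Gregorian calendar that is 25 November 2019 CE.

25 November 2019 CE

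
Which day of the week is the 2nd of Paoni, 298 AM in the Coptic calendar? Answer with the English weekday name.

Equivalently 29 May 582 Gregorian, JDN 1933780.
1933780 ≡ 2 (mod 7); counting from Monday = 0 gives Wednesday.

Wednesday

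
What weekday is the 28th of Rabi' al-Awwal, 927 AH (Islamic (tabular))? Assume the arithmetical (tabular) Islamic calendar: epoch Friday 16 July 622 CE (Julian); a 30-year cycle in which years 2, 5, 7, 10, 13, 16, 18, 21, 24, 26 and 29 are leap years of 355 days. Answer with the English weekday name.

Equivalently 18 March 1521 Gregorian, JDN 2276670.
Since JDN mod 7 = 4 (0 = Monday), the day is Friday.

Friday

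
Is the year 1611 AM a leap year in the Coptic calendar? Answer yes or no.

1611 mod 4 = 3; in the Coptic calendar a year is leap when year mod 4 = 3, so it is a leap year.

yes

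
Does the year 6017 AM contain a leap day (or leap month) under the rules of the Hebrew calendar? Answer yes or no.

no

Hebrew year 6017 is year 13 of its 19-year Metonic cycle; leap years are at positions 3, 6, 8, 11, 14, 17, 19, so it is a common year (12 months).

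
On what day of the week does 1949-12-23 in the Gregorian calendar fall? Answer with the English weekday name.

Friday

Since JDN mod 7 = 4 (0 = Monday), the day is Friday.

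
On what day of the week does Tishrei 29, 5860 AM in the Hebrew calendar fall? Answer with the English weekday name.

Tuesday

This is JDN 2487990 (13 October 2099 Gregorian).
Since JDN mod 7 = 1 (0 = Monday), the day is Tuesday.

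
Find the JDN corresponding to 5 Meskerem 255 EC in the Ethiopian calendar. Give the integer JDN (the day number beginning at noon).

Equivalently 2 September 262 (proleptic Gregorian).
JDN 2451545 is 1 January 2000 CE (Gregorian); the target day is −634547 days from there, so JDN = 1816998.

1816998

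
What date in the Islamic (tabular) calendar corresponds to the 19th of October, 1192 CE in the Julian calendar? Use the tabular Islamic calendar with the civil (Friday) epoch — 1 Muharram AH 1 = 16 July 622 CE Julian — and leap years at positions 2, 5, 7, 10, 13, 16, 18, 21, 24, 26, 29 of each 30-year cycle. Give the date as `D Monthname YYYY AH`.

10 Shawwal 588 AH

Both dates share Julian Day Number 2156728; in the tabular Islamic calendar that is 10 Shawwal 588 AH.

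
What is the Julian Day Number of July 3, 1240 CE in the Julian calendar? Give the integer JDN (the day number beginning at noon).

2174152

In the proleptic Gregorian calendar the same day is 10 July 1240.
JDN 2451545 is 1 January 2000 CE (Gregorian); the target day is −277393 days from there, so JDN = 2174152.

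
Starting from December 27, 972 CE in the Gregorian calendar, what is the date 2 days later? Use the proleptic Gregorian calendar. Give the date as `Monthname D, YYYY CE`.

December 29, 972 CE

JDN of December 27, 972 CE = 2076437.
2076437 + 2 = 2076439.
JDN 2076439 in the Gregorian calendar is December 29, 972 CE.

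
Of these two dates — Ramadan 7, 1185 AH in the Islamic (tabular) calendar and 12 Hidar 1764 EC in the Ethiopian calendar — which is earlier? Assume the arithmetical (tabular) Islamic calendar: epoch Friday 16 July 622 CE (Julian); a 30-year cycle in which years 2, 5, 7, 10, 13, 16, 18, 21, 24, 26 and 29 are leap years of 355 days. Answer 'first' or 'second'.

The two dates have Julian Day Numbers 2368252 and 2368228 respectively.
Since 2368228 < 2368252, the second date comes first.

second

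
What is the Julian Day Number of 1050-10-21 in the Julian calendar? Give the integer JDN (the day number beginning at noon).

2104864

Equivalently 27 October 1050 (proleptic Gregorian).
JDN 2400001 is 17 November 1858 CE (Gregorian), MJD 0; the target day is −295137 days from there, so JDN = 2104864.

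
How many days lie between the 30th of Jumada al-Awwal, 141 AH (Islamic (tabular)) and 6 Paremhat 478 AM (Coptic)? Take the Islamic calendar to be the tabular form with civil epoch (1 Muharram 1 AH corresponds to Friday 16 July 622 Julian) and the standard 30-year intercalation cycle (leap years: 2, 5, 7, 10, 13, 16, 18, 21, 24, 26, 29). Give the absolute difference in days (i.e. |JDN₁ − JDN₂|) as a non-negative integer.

JDN of the first date = 1998198.
JDN of the second date = 1999439.
|1999439 − 1998198| = 1241.

1241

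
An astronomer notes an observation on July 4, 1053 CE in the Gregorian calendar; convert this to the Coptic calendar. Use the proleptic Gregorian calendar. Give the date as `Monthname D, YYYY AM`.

Both dates share Julian Day Number 2105845; in the Coptic calendar that is 4 Epip 769 AM.

Epip 4, 769 AM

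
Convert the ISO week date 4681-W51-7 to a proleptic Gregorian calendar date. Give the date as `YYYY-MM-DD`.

ISO week 1 of 4681 is the week containing the first Thursday of 4681.
Week 51, day 7 (Sunday) lands on 4681-12-25.

4681-12-25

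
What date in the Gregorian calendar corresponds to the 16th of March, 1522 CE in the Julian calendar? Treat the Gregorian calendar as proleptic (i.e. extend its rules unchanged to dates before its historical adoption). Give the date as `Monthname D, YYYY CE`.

March 26, 1522 CE

For dates in this range the Gregorian date is 10 days ahead of the Julian.
16 March 1522 Julian + 10 days → 26 March 1522 Gregorian.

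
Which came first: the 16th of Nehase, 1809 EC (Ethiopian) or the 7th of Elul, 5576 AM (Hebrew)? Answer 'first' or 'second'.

second

The two dates have Julian Day Numbers 2384938 and 2384583 respectively.
Since 2384583 < 2384938, the second date comes first.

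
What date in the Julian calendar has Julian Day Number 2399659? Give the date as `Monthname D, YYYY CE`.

November 28, 1857 CE

The Gregorian equivalent of JDN 2399659 is 10 December 1857.
In the Julian calendar that day is November 28, 1857 CE.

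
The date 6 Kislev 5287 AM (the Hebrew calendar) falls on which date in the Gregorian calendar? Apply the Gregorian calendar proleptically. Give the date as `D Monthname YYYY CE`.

21 November 1526 CE

Both dates share Julian Day Number 2278744; in the Gregorian calendar that is 21 November 1526 CE.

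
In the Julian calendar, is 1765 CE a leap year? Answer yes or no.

no

1765 mod 4 = 1, so it is a common year in the Julian calendar.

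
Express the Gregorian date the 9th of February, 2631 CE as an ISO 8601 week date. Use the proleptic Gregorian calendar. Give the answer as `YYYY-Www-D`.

The weekday is Wednesday (ISO weekday 3).
That Wednesday belongs to ISO week 6 of ISO year 2631.

2631-W06-3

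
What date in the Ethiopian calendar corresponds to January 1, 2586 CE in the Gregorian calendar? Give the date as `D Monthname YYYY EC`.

19 Tahsas 2578 EC

Julian Day Number of the source date = 2665578.
Converting JDN 2665578 to the Ethiopian calendar gives 19 Tahsas 2578 EC.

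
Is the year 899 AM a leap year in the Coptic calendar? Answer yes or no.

899 mod 4 = 3; in the Coptic calendar a year is leap when year mod 4 = 3, so it is a leap year.

yes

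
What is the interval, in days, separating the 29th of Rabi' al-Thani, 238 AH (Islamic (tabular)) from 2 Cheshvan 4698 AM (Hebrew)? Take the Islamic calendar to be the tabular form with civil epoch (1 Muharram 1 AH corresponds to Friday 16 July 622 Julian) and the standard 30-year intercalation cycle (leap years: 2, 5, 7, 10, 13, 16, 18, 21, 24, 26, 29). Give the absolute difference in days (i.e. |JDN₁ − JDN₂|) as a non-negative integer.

31038

JDN of the first date = 2032542.
JDN of the second date = 2063580.
|2063580 − 2032542| = 31038.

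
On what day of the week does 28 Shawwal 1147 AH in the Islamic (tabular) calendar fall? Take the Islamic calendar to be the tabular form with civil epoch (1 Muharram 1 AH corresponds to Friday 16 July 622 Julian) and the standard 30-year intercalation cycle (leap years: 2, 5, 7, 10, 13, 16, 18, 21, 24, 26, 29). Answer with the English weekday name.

Wednesday

Equivalently 23 March 1735 Gregorian, JDN 2354837.
JDN 2354837 mod 7 = 2, and JDN 0 was a Monday, so this is a Wednesday.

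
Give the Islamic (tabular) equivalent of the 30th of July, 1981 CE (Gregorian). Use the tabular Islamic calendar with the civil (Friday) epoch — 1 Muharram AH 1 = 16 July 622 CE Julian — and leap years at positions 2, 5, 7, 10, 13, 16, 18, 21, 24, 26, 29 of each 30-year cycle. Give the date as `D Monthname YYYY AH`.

Julian Day Number of the source date = 2444816.
Converting JDN 2444816 to the tabular Islamic calendar gives 28 Ramadan 1401 AH.

28 Ramadan 1401 AH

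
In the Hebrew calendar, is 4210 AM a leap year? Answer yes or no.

Hebrew year 4210 is year 11 of its 19-year Metonic cycle; leap years are at positions 3, 6, 8, 11, 14, 17, 19, so it is a leap year (13 months).

yes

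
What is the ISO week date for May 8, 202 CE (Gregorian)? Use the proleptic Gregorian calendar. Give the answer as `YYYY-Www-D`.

0202-W18-6

The weekday is Saturday (ISO weekday 6).
That Saturday belongs to ISO week 18 of ISO year 202.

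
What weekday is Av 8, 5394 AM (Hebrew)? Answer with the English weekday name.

Wednesday

This is JDN 2318080 (2 August 1634 Gregorian).
Since JDN mod 7 = 2 (0 = Monday), the day is Wednesday.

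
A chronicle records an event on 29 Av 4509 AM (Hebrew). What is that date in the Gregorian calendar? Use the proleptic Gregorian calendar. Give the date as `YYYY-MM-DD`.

0749-08-22

Julian Day Number of the source date = 1994860.
Converting JDN 1994860 to the Gregorian calendar gives 22 August 749 CE.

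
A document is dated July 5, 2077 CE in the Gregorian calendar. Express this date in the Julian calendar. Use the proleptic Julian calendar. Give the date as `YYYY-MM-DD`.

2077-06-22

The Julian–Gregorian offset here is 13 days (Julian trailing).
5 July 2077 Gregorian − 13 days → 22 June 2077 Julian.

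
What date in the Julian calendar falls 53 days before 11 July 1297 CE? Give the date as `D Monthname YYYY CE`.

JDN of 11 July 1297 CE = 2194979.
2194979 − 53 = 2194926.
JDN 2194926 in the Julian calendar is 19 May 1297 CE.

19 May 1297 CE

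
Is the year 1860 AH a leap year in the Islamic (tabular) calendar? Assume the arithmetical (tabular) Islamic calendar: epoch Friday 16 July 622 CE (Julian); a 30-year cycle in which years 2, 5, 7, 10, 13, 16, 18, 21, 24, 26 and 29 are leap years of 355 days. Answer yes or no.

Year 1860 AH is year 30 of its 30-year cycle; leap positions are 2, 5, 7, 10, 13, 16, 18, 21, 24, 26, 29, so it is a common year (354 days).

no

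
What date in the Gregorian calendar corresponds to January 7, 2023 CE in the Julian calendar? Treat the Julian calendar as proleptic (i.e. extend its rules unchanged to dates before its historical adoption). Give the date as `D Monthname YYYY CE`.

For dates in this range the Gregorian date is 13 days ahead of the Julian.
7 January 2023 Julian + 13 days → 20 January 2023 Gregorian.

20 January 2023 CE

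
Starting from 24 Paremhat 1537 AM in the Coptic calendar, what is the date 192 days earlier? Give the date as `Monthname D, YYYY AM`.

JDN of 24 Paremhat 1537 AM = 2386257.
2386257 − 192 = 2386065.
JDN 2386065 in the Coptic calendar is Thout 12, 1537 AM.

Thout 12, 1537 AM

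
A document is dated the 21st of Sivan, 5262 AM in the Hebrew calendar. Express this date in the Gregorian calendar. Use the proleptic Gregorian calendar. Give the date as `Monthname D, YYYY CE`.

Julian Day Number of the source date = 2269811.
Converting JDN 2269811 to the Gregorian calendar gives 7 June 1502 CE.

June 7, 1502 CE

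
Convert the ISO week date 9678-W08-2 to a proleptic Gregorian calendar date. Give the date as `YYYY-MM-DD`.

ISO week 1 of 9678 is the week containing the first Thursday of 9678.
Week 8, day 2 (Tuesday) lands on 9678-02-22.

9678-02-22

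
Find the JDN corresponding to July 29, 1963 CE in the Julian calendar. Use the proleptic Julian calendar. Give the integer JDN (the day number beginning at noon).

In the Gregorian calendar the same day is 11 August 1963.
JDN 2400001 is 17 November 1858 CE (Gregorian), MJD 0; the target day is +38252 days from there, so JDN = 2438253.

2438253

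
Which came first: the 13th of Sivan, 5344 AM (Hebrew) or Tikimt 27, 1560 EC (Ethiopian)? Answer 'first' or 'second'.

second

Converting both to JDN: 2299747 vs 2293702; the smaller is the second.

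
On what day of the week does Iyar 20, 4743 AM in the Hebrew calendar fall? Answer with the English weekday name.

In the proleptic Gregorian calendar this is 10 May 983 (JDN 2080223).
JDN 2080223 mod 7 = 5, and JDN 0 was a Monday, so this is a Saturday.

Saturday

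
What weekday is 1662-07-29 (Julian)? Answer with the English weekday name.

Tuesday

Equivalently 8 August 1662 Gregorian, JDN 2328313.
2328313 ≡ 1 (mod 7); counting from Monday = 0 gives Tuesday.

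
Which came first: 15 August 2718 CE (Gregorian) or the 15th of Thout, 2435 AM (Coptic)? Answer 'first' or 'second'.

Converting both to JDN: 2714015 vs 2714062; the smaller is the first.

first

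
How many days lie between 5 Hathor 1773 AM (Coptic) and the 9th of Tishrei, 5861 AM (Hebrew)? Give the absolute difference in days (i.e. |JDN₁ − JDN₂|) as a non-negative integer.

JDN of the first date = 2472317.
JDN of the second date = 2488354.
|2488354 − 2472317| = 16037.

16037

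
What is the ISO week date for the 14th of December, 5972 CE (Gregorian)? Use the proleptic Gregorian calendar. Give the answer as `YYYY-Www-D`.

5972-W50-4

The weekday is Thursday (ISO weekday 4).
That Thursday belongs to ISO week 50 of ISO year 5972.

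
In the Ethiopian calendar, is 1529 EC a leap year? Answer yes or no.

1529 mod 4 = 1; in the Ethiopian calendar a year is leap when year mod 4 = 3, so it is a common year.

no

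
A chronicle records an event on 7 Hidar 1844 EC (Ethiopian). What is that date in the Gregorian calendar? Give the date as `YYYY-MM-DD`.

Julian Day Number of the source date = 2397443.
Converting JDN 2397443 to the Gregorian calendar gives 16 November 1851 CE.

1851-11-16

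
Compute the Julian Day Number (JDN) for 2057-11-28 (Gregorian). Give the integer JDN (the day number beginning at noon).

2472696

JDN 2451545 is 1 January 2000 CE (Gregorian); the target day is +21151 days from there, so JDN = 2472696.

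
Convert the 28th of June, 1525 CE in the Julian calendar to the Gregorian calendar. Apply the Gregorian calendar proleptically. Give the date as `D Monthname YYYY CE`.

8 July 1525 CE

For dates in this range the Gregorian date is 10 days ahead of the Julian.
28 June 1525 Julian + 10 days → 8 July 1525 Gregorian.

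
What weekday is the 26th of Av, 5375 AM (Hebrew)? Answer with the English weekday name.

This is JDN 2311159 (21 August 1615 Gregorian).
JDN 2311159 mod 7 = 4, and JDN 0 was a Monday, so this is a Friday.

Friday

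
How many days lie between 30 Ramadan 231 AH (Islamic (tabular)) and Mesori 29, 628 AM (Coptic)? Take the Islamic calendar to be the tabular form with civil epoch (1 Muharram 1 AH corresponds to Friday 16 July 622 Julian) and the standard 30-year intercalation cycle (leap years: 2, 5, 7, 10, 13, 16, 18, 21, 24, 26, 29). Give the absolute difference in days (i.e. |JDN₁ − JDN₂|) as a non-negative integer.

24191

JDN of the first date = 2030209.
JDN of the second date = 2054400.
|2054400 − 2030209| = 24191.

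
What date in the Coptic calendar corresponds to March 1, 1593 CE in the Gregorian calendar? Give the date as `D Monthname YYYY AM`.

Julian Day Number of the source date = 2302951.
Converting JDN 2302951 to the Coptic calendar gives 25 Meshir 1309 AM.

25 Meshir 1309 AM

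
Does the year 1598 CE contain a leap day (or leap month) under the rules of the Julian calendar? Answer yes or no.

no

1598 mod 4 = 2, so it is a common year in the Julian calendar.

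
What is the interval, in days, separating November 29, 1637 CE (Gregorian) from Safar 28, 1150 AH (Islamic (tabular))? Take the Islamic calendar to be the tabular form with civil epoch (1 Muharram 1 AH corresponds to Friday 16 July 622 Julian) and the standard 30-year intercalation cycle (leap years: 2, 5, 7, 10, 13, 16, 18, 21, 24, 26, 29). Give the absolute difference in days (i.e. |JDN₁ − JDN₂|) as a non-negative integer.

First date → JDN 2319295; second date → JDN 2355664.
The interval is |2319295 − 2355664| = 36369 days.

36369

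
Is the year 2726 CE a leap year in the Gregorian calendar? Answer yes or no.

no

2726 is not divisible by 4, so it is a common year.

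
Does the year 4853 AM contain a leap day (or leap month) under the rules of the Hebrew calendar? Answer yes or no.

yes

Hebrew year 4853 is year 8 of its 19-year Metonic cycle; leap years are at positions 3, 6, 8, 11, 14, 17, 19, so it is a leap year (13 months).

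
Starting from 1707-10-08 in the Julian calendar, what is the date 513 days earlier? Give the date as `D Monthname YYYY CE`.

13 May 1706 CE

Counting 513 days back from JDN 2344820 reaches JDN 2344307, which is 13 May 1706 CE.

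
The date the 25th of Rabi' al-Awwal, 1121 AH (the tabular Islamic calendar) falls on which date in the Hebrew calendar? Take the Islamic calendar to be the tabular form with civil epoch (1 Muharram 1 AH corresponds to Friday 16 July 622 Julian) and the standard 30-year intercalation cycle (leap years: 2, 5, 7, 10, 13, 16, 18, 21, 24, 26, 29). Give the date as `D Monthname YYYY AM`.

Both dates share Julian Day Number 2345414; in the Hebrew calendar that is 26 Sivan 5469 AM.

26 Sivan 5469 AM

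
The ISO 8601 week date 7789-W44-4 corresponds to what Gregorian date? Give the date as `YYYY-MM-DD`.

7789-10-29

ISO week 1 of 7789 is the week containing the first Thursday of 7789.
Week 44, day 4 (Thursday) lands on 7789-10-29.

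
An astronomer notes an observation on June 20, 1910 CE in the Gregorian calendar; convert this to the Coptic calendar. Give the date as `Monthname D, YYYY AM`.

Paoni 13, 1626 AM

Both dates share Julian Day Number 2418843; in the Coptic calendar that is 13 Paoni 1626 AM.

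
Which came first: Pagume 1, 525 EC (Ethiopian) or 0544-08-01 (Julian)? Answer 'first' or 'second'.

First date → JDN 1915972; second date → JDN 1919967.
JDN 1915972 < JDN 1919967, so the first date is earlier.

first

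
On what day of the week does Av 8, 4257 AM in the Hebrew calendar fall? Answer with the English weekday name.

In the proleptic Gregorian calendar this is 24 July 497 (JDN 1902791).
JDN 1902791 mod 7 = 2, and JDN 0 was a Monday, so this is a Wednesday.

Wednesday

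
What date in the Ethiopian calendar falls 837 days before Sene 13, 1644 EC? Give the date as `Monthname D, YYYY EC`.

Yekatit 27, 1642 EC

Counting 837 days back from JDN 2324609 reaches JDN 2323772, which is Yekatit 27, 1642 EC.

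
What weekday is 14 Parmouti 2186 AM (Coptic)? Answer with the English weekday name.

In the Gregorian calendar this is 25 April 2470 (JDN 2623324).
2623324 ≡ 4 (mod 7); counting from Monday = 0 gives Friday.

Friday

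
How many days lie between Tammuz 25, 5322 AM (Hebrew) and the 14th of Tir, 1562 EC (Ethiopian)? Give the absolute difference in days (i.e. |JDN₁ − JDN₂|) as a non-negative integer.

JDN of the first date = 2291757.
JDN of the second date = 2294509.
|2294509 − 2291757| = 2752.

2752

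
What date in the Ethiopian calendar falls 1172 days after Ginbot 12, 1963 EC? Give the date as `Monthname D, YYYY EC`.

Hamle 28, 1966 EC

The starting date is JDN 2441092; 2441092 + 1172 = 2442264.
JDN 2442264 corresponds to Hamle 28, 1966 EC.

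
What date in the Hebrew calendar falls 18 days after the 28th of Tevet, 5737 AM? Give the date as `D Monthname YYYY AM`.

JDN of the 28th of Tevet, 5737 AM = 2443162.
2443162 + 18 = 2443180.
JDN 2443180 in the Hebrew calendar is 17 Shevat 5737 AM.

17 Shevat 5737 AM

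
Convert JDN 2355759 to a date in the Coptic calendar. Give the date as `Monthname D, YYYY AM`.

The Gregorian equivalent of JDN 2355759 is 30 September 1737.
In the Coptic calendar that day is Thout 22, 1454 AM.

Thout 22, 1454 AM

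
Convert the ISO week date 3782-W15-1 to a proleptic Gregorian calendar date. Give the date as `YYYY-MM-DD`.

ISO week 1 of 3782 is the week containing the first Thursday of 3782.
Week 15, day 1 (Monday) lands on 3782-04-08.

3782-04-08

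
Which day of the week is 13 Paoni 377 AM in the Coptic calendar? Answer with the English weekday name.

Monday

Equivalently 10 June 661 Gregorian, JDN 1962646.
JDN 1962646 mod 7 = 0, and JDN 0 was a Monday, so this is a Monday.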